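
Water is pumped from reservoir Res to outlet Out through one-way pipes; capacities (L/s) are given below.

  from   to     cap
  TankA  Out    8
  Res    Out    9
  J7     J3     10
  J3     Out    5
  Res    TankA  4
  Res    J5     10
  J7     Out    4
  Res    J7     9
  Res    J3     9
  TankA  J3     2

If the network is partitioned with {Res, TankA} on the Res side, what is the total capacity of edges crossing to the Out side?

Edges leaving {Res, TankA}: Res→J7 (9), Res→J5 (10), Res→J3 (9), Res→Out (9), TankA→J3 (2), TankA→Out (8).
Cut capacity = 9 + 10 + 9 + 9 + 2 + 8 = 47.

47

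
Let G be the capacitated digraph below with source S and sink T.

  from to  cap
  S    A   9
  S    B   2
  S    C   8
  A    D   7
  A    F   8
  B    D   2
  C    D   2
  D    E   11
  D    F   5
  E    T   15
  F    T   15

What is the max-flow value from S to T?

Augment S→A→F→T: bottleneck 8, flow now 8.
Augment S→A→D→E→T: bottleneck 1, flow now 9.
Augment S→B→D→E→T: bottleneck 2, flow now 11.
Augment S→C→D→E→T: bottleneck 2, flow now 13.
No augmenting path remains; maximum flow = 13.
In the residual graph, reachable from S: {S, C}.
Min-cut edges: S→A (9), S→B (2), C→D (2); capacity 9 + 2 + 2 = 13.
This cut is saturated, so no flow can exceed 13.

13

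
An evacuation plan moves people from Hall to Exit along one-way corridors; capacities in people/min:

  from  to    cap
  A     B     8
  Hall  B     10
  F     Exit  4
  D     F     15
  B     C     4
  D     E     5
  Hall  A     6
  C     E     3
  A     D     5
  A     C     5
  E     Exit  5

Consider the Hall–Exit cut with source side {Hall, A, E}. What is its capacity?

33

Edges leaving {Hall, A, E}: Hall→B (10), A→B (8), A→C (5), A→D (5), E→Exit (5).
Cut capacity = 10 + 8 + 5 + 5 + 5 = 33.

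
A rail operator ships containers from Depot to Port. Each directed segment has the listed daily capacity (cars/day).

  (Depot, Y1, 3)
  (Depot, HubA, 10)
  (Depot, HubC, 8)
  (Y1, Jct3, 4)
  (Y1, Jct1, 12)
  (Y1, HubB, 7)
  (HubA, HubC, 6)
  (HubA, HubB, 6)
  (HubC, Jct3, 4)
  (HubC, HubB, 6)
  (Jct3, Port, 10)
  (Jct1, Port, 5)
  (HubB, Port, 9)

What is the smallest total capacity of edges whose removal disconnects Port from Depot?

Augment Depot→Y1→Jct3→Port: bottleneck 3, flow now 3.
Augment Depot→HubA→HubB→Port: bottleneck 6, flow now 9.
Augment Depot→HubC→Jct3→Port: bottleneck 4, flow now 13.
Augment Depot→HubC→HubB→Port: bottleneck 3, flow now 16.
No augmenting path remains; maximum flow = 16.
By max-flow min-cut, the minimum cut capacity equals the max flow.
In the residual graph, reachable from Depot: {Depot, HubA, HubC, HubB}.
Min-cut edges: Depot→Y1 (3), HubC→Jct3 (4), HubB→Port (9); capacity 3 + 4 + 9 = 16.

16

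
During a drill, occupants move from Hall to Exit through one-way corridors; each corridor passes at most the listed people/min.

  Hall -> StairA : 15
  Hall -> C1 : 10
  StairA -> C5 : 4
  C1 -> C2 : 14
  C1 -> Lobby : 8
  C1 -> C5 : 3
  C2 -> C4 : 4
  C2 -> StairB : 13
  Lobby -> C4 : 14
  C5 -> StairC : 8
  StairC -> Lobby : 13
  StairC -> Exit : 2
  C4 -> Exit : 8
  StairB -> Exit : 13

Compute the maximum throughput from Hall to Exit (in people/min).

14

Augment Hall→StairA→C5→StairC→Exit: bottleneck 2, flow now 2.
Augment Hall→C1→C2→C4→Exit: bottleneck 4, flow now 6.
Augment Hall→C1→C2→StairB→Exit: bottleneck 6, flow now 12.
Augment Hall→StairA→C5→StairC→Lobby→C4→Exit: bottleneck 2, flow now 14.
No augmenting path remains; maximum flow = 14.
In the residual graph, reachable from Hall: {Hall, StairA}.
Min-cut edges: Hall→C1 (10), StairA→C5 (4); capacity 10 + 4 = 14.
This cut is saturated, so no flow can exceed 14.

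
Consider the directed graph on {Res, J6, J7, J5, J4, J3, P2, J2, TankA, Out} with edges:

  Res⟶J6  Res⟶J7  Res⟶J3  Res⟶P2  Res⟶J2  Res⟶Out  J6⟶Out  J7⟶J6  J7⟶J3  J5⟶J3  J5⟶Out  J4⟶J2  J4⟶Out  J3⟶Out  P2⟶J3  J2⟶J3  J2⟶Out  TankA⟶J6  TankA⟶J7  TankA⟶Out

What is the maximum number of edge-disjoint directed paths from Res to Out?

Assign every edge capacity 1; by Menger, the answer equals the max flow.
Path Res→Out (+1); total 1.
Path Res→J6→Out (+1); total 2.
Path Res→J3→Out (+1); total 3.
Path Res→J2→Out (+1); total 4.
No residual Res→Out path; max flow = 4.
Certifying cut of size 4: {J3→Out, J6→Out, Res→J2, Res→Out}.

4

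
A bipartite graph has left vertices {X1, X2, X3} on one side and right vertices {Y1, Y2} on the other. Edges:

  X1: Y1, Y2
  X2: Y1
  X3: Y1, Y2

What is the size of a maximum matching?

2

Unit-capacity flow: source→left, listed edges, right→sink; max matching = max flow.
Augmenting path X1→Y1 (+1); matched 1.
Augmenting path X3→Y2 (+1); matched 2.
No augmenting path remains; maximum matching = 2.
König certificate: {Y1, Y2} is a vertex cover of size 2 (every listed pair touches it), so no matching can be larger.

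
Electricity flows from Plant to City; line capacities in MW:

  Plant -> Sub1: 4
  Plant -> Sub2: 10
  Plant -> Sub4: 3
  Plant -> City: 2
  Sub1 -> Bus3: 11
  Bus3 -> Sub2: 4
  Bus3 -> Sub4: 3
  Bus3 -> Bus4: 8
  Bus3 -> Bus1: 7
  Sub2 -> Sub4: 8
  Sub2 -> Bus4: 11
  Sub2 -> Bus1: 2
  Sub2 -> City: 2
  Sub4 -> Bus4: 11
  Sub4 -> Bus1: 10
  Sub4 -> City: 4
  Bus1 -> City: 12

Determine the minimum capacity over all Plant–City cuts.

19

Augment Plant→City: bottleneck 2, flow now 2.
Augment Plant→Sub2→City: bottleneck 2, flow now 4.
Augment Plant→Sub4→City: bottleneck 3, flow now 7.
Augment Plant→Sub2→Sub4→City: bottleneck 1, flow now 8.
Augment Plant→Sub2→Bus1→City: bottleneck 2, flow now 10.
Augment Plant→Sub1→Bus3→Bus1→City: bottleneck 4, flow now 14.
Augment Plant→Sub2→Sub4→Bus1→City: bottleneck 5, flow now 19.
No augmenting path remains; maximum flow = 19.
By max-flow min-cut, the minimum cut capacity equals the max flow.
In the residual graph, reachable from Plant: {Plant}.
Min-cut edges: Plant→Sub1 (4), Plant→Sub2 (10), Plant→Sub4 (3), Plant→City (2); capacity 4 + 10 + 3 + 2 = 19.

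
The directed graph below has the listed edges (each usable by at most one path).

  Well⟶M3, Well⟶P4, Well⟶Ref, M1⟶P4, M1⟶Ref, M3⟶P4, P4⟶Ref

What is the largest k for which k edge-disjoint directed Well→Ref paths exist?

Assign every edge capacity 1; by Menger, the answer equals the max flow.
Path Well→Ref (+1); total 1.
Path Well→P4→Ref (+1); total 2.
No residual Well→Ref path; max flow = 2.
Certifying cut of size 2: {P4→Ref, Well→Ref}.

2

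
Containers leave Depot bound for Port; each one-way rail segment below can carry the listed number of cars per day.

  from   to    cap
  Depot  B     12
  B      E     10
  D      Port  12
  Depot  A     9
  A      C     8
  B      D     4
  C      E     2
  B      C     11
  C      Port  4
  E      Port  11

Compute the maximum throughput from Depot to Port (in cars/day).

Augment Depot→A→C→Port: bottleneck 4, flow now 4.
Augment Depot→B→D→Port: bottleneck 4, flow now 8.
Augment Depot→B→E→Port: bottleneck 8, flow now 16.
Augment Depot→A→C→E→Port: bottleneck 2, flow now 18.
No augmenting path remains; maximum flow = 18.
In the residual graph, reachable from Depot: {Depot, A, C}.
Min-cut edges: Depot→B (12), C→E (2), C→Port (4); capacity 12 + 2 + 4 = 18.
This cut is saturated, so no flow can exceed 18.

18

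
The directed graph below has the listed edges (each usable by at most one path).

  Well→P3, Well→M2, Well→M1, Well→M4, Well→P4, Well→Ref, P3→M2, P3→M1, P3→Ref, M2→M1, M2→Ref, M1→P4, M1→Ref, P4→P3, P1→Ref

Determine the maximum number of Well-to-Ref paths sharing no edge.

Assign every edge capacity 1; by Menger, the answer equals the max flow.
Path Well→Ref (+1); total 1.
Path Well→P3→Ref (+1); total 2.
Path Well→M2→Ref (+1); total 3.
Path Well→M1→Ref (+1); total 4.
No residual Well→Ref path; max flow = 4.
Certifying cut of size 4: {M1→Ref, M2→Ref, P3→Ref, Well→Ref}.

4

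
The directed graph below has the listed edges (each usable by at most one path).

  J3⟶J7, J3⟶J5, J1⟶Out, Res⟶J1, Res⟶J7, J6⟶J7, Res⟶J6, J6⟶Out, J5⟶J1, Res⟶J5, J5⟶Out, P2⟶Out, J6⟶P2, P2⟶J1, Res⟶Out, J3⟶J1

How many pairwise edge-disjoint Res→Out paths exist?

4

Assign every edge capacity 1; by Menger, the answer equals the max flow.
Path Res→Out (+1); total 1.
Path Res→J6→Out (+1); total 2.
Path Res→J5→Out (+1); total 3.
Path Res→J1→Out (+1); total 4.
No residual Res→Out path; max flow = 4.
Certifying cut of size 4: {Res→J1, Res→J5, Res→J6, Res→Out}.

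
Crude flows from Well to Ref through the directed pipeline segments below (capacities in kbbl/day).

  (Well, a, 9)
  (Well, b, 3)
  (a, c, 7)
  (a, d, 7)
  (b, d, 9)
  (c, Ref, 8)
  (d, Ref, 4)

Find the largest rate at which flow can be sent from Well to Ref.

Augment Well→a→c→Ref: bottleneck 7, flow now 7.
Augment Well→a→d→Ref: bottleneck 2, flow now 9.
Augment Well→b→d→Ref: bottleneck 2, flow now 11.
No augmenting path remains; maximum flow = 11.
In the residual graph, reachable from Well: {Well, a, b, d}.
Min-cut edges: a→c (7), d→Ref (4); capacity 7 + 4 = 11.
This cut is saturated, so no flow can exceed 11.

11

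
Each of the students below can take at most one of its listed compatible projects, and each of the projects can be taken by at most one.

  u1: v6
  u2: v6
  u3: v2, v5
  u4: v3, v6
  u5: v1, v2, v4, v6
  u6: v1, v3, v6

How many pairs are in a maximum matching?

Unit-capacity flow: source→left, listed edges, right→sink; max matching = max flow.
Augmenting path u1→v6 (+1); matched 1.
Augmenting path u3→v2 (+1); matched 2.
Augmenting path u4→v3 (+1); matched 3.
Augmenting path u5→v1 (+1); matched 4.
Augmenting path u6→v1→u5→v4 (+1); matched 5.
No augmenting path remains; maximum matching = 5.
König certificate: {u3, u4, u5, u6, v6} is a vertex cover of size 5 (every listed pair touches it), so no matching can be larger.

5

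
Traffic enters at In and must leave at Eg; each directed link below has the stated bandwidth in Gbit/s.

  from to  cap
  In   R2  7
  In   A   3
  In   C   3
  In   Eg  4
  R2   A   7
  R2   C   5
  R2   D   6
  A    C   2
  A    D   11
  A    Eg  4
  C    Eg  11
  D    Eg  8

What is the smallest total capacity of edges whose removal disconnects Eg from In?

17

Augment In→Eg: bottleneck 4, flow now 4.
Augment In→A→Eg: bottleneck 3, flow now 7.
Augment In→C→Eg: bottleneck 3, flow now 10.
Augment In→R2→A→Eg: bottleneck 1, flow now 11.
Augment In→R2→C→Eg: bottleneck 5, flow now 16.
Augment In→R2→D→Eg: bottleneck 1, flow now 17.
No augmenting path remains; maximum flow = 17.
By max-flow min-cut, the minimum cut capacity equals the max flow.
In the residual graph, reachable from In: {In}.
Min-cut edges: In→R2 (7), In→A (3), In→C (3), In→Eg (4); capacity 7 + 3 + 3 + 4 = 17.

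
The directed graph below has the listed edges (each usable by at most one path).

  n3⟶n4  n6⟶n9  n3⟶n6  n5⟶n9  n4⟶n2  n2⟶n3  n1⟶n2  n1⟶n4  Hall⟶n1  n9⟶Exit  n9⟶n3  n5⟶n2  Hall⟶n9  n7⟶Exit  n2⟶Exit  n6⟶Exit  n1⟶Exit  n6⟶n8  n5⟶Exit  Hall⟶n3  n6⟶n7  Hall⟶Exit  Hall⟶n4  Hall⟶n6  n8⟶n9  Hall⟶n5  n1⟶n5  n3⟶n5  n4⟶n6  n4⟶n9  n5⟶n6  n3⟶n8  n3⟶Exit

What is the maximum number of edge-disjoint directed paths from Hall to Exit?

7

Assign every edge capacity 1; by Menger, the answer equals the max flow.
Path Hall→Exit (+1); total 1.
Path Hall→n1→Exit (+1); total 2.
Path Hall→n3→Exit (+1); total 3.
Path Hall→n5→Exit (+1); total 4.
Path Hall→n6→Exit (+1); total 5.
Path Hall→n9→Exit (+1); total 6.
Path Hall→n4→n2→Exit (+1); total 7.
No residual Hall→Exit path; max flow = 7.
Certifying cut of size 7: {Hall→Exit, Hall→n1, Hall→n3, Hall→n4, Hall→n5, Hall→n6, Hall→n9}.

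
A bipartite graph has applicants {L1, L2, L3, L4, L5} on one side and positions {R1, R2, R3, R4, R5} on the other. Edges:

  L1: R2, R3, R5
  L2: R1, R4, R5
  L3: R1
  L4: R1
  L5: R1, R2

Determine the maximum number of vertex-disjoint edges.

4

Unit-capacity flow: source→left, listed edges, right→sink; max matching = max flow.
Augmenting path L1→R2 (+1); matched 1.
Augmenting path L2→R1 (+1); matched 2.
Augmenting path L3→R1→L2→R4 (+1); matched 3.
Augmenting path L5→R2→L1→R3 (+1); matched 4.
No augmenting path remains; maximum matching = 4.
König certificate: {L1, L2, L5, R1} is a vertex cover of size 4 (every listed pair touches it), so no matching can be larger.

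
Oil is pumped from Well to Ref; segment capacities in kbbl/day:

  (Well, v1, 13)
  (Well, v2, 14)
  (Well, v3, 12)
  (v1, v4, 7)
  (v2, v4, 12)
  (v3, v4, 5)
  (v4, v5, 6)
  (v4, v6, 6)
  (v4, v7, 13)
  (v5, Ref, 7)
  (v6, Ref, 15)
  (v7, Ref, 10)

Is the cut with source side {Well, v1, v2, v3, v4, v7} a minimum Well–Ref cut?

Yes — it is a minimum cut (capacity 22).

Given cut capacity: 6 + 6 + 10 = 22.
Augment Well→v1→v4→v5→Ref: bottleneck 6, flow now 6.
Augment Well→v1→v4→v6→Ref: bottleneck 1, flow now 7.
Augment Well→v2→v4→v6→Ref: bottleneck 5, flow now 12.
Augment Well→v2→v4→v7→Ref: bottleneck 7, flow now 19.
Augment Well→v3→v4→v7→Ref: bottleneck 3, flow now 22.
No augmenting path remains; maximum flow = 22.
Cut capacity 22 equals the max flow, so it is a minimum cut.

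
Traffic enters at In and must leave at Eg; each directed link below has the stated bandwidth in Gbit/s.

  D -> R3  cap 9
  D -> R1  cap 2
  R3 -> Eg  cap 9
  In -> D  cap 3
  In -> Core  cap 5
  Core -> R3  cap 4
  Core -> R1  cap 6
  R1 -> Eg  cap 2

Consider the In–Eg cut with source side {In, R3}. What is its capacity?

17

Edges leaving {In, R3}: In→Core (5), In→D (3), R3→Eg (9).
Cut capacity = 5 + 3 + 9 = 17.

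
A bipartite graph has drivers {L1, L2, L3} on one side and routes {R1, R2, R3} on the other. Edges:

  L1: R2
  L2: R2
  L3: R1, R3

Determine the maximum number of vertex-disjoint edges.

2

Unit-capacity flow: source→left, listed edges, right→sink; max matching = max flow.
Augmenting path L1→R2 (+1); matched 1.
Augmenting path L3→R1 (+1); matched 2.
No augmenting path remains; maximum matching = 2.
König certificate: {L3, R2} is a vertex cover of size 2 (every listed pair touches it), so no matching can be larger.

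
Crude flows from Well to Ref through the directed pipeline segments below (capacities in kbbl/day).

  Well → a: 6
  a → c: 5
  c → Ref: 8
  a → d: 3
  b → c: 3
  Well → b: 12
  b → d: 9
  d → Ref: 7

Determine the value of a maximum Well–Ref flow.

Augment Well→a→c→Ref: bottleneck 5, flow now 5.
Augment Well→a→d→Ref: bottleneck 1, flow now 6.
Augment Well→b→c→Ref: bottleneck 3, flow now 9.
Augment Well→b→d→Ref: bottleneck 6, flow now 15.
No augmenting path remains; maximum flow = 15.
In the residual graph, reachable from Well: {Well, a, b, d}.
Min-cut edges: a→c (5), b→c (3), d→Ref (7); capacity 5 + 3 + 7 = 15.
This cut is saturated, so no flow can exceed 15.

15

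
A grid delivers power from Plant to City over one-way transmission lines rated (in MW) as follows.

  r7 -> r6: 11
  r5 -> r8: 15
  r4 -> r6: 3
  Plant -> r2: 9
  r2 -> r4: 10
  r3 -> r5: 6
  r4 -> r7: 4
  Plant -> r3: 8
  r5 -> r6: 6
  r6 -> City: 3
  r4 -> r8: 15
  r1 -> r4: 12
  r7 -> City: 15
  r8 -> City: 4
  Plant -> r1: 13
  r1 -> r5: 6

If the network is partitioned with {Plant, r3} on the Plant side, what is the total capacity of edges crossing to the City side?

Edges leaving {Plant, r3}: Plant→r1 (13), Plant→r2 (9), r3→r5 (6).
Cut capacity = 13 + 9 + 6 = 28.

28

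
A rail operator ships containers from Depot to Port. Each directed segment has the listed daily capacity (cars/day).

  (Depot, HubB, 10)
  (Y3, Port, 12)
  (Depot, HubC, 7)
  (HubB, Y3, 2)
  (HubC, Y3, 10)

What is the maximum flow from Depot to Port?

Augment Depot→HubB→Y3→Port: bottleneck 2, flow now 2.
Augment Depot→HubC→Y3→Port: bottleneck 7, flow now 9.
No augmenting path remains; maximum flow = 9.
In the residual graph, reachable from Depot: {Depot, HubB}.
Min-cut edges: Depot→HubC (7), HubB→Y3 (2); capacity 7 + 2 = 9.
This cut is saturated, so no flow can exceed 9.

9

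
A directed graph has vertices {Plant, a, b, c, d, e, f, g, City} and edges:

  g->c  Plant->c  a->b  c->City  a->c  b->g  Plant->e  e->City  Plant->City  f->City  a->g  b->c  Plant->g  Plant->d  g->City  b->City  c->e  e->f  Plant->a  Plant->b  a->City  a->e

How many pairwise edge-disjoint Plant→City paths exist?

Assign every edge capacity 1; by Menger, the answer equals the max flow.
Path Plant→City (+1); total 1.
Path Plant→a→City (+1); total 2.
Path Plant→b→City (+1); total 3.
Path Plant→c→City (+1); total 4.
Path Plant→e→City (+1); total 5.
Path Plant→g→City (+1); total 6.
No residual Plant→City path; max flow = 6.
Certifying cut of size 6: {Plant→City, Plant→a, Plant→b, Plant→c, Plant→e, Plant→g}.

6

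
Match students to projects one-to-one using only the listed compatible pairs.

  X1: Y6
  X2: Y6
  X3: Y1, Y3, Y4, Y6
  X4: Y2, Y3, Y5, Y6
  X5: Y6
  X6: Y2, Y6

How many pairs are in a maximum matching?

4

Unit-capacity flow: source→left, listed edges, right→sink; max matching = max flow.
Augmenting path X1→Y6 (+1); matched 1.
Augmenting path X3→Y1 (+1); matched 2.
Augmenting path X4→Y2 (+1); matched 3.
Augmenting path X6→Y2→X4→Y3 (+1); matched 4.
No augmenting path remains; maximum matching = 4.
König certificate: {X3, X4, X6, Y6} is a vertex cover of size 4 (every listed pair touches it), so no matching can be larger.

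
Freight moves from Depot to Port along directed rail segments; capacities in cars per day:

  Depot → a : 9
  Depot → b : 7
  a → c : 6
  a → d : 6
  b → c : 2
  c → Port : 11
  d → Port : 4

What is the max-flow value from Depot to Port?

11

Augment Depot→a→c→Port: bottleneck 6, flow now 6.
Augment Depot→a→d→Port: bottleneck 3, flow now 9.
Augment Depot→b→c→Port: bottleneck 2, flow now 11.
No augmenting path remains; maximum flow = 11.
In the residual graph, reachable from Depot: {Depot, b}.
Min-cut edges: Depot→a (9), b→c (2); capacity 9 + 2 = 11.
This cut is saturated, so no flow can exceed 11.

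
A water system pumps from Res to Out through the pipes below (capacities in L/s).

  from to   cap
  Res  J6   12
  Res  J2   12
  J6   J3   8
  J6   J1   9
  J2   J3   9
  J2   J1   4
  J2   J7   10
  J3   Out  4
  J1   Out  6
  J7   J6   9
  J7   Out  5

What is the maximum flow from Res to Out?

Augment Res→J6→J3→Out: bottleneck 4, flow now 4.
Augment Res→J6→J1→Out: bottleneck 6, flow now 10.
Augment Res→J2→J7→Out: bottleneck 5, flow now 15.
No augmenting path remains; maximum flow = 15.
In the residual graph, reachable from Res: {Res, J6, J2, J3, J1, J7}.
Min-cut edges: J3→Out (4), J1→Out (6), J7→Out (5); capacity 4 + 6 + 5 = 15.
This cut is saturated, so no flow can exceed 15.

15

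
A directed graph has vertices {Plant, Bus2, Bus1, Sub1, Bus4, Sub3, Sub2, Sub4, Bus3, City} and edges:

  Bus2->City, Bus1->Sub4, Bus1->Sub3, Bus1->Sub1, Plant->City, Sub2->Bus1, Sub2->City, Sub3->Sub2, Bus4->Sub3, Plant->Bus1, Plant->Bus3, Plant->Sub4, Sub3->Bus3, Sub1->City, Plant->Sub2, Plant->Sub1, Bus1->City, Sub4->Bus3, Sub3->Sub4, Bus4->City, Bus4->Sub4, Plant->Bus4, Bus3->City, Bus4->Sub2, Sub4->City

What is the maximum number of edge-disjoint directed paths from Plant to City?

7

Assign every edge capacity 1; by Menger, the answer equals the max flow.
Path Plant→City (+1); total 1.
Path Plant→Bus1→City (+1); total 2.
Path Plant→Sub1→City (+1); total 3.
Path Plant→Bus4→City (+1); total 4.
Path Plant→Sub2→City (+1); total 5.
Path Plant→Sub4→City (+1); total 6.
Path Plant→Bus3→City (+1); total 7.
No residual Plant→City path; max flow = 7.
Certifying cut of size 7: {Plant→Bus1, Plant→Bus3, Plant→Bus4, Plant→City, Plant→Sub1, Plant→Sub2, Plant→Sub4}.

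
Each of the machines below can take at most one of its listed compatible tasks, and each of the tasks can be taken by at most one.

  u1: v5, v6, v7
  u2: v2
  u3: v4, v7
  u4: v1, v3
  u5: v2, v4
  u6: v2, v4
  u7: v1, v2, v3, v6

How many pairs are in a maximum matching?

6

Unit-capacity flow: source→left, listed edges, right→sink; max matching = max flow.
Augmenting path u1→v5 (+1); matched 1.
Augmenting path u2→v2 (+1); matched 2.
Augmenting path u3→v4 (+1); matched 3.
Augmenting path u4→v1 (+1); matched 4.
Augmenting path u7→v3 (+1); matched 5.
Augmenting path u5→v4→u3→v7 (+1); matched 6.
No augmenting path remains; maximum matching = 6.
König certificate: {u1, u3, u4, u7, v2, v4} is a vertex cover of size 6 (every listed pair touches it), so no matching can be larger.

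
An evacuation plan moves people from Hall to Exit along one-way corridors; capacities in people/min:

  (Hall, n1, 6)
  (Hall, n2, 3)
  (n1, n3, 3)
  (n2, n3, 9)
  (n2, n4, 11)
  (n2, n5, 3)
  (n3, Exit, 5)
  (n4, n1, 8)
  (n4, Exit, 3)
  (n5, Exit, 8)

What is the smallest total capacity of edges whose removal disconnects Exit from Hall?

Augment Hall→n1→n3→Exit: bottleneck 3, flow now 3.
Augment Hall→n2→n3→Exit: bottleneck 2, flow now 5.
Augment Hall→n2→n4→Exit: bottleneck 1, flow now 6.
No augmenting path remains; maximum flow = 6.
By max-flow min-cut, the minimum cut capacity equals the max flow.
In the residual graph, reachable from Hall: {Hall, n1}.
Min-cut edges: Hall→n2 (3), n1→n3 (3); capacity 3 + 3 = 6.

6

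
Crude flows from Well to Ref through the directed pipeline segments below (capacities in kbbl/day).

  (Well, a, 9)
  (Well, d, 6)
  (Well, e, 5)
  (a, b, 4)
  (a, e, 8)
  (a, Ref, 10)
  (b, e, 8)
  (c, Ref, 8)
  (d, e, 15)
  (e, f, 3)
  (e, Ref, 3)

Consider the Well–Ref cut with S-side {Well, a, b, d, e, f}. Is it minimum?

No — its capacity is 13, but the minimum cut has capacity 12.

Given cut capacity: 10 + 3 = 13.
Augment Well→a→Ref: bottleneck 9, flow now 9.
Augment Well→e→Ref: bottleneck 3, flow now 12.
No augmenting path remains; maximum flow = 12.
In the residual graph, reachable from Well: {Well, d, e, f}.
Min-cut edges: Well→a (9), e→Ref (3); capacity 9 + 3 = 12.
Cut capacity 13 exceeds the max flow 12, so it is not minimum.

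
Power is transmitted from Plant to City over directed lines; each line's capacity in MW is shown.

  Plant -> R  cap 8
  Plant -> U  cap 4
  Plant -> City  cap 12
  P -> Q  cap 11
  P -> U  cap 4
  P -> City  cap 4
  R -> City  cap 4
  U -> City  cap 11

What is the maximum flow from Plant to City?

Augment Plant→City: bottleneck 12, flow now 12.
Augment Plant→R→City: bottleneck 4, flow now 16.
Augment Plant→U→City: bottleneck 4, flow now 20.
No augmenting path remains; maximum flow = 20.
In the residual graph, reachable from Plant: {Plant, R}.
Min-cut edges: Plant→U (4), Plant→City (12), R→City (4); capacity 4 + 12 + 4 = 20.
This cut is saturated, so no flow can exceed 20.

20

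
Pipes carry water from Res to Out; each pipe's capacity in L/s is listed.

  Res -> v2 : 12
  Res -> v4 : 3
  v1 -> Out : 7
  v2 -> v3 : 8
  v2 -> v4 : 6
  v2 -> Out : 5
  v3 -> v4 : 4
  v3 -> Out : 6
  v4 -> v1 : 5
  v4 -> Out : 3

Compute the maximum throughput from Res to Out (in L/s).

Augment Res→v2→Out: bottleneck 5, flow now 5.
Augment Res→v4→Out: bottleneck 3, flow now 8.
Augment Res→v2→v3→Out: bottleneck 6, flow now 14.
Augment Res→v2→v4→v1→Out: bottleneck 1, flow now 15.
No augmenting path remains; maximum flow = 15.
In the residual graph, reachable from Res: {Res}.
Min-cut edges: Res→v2 (12), Res→v4 (3); capacity 12 + 3 = 15.
This cut is saturated, so no flow can exceed 15.

15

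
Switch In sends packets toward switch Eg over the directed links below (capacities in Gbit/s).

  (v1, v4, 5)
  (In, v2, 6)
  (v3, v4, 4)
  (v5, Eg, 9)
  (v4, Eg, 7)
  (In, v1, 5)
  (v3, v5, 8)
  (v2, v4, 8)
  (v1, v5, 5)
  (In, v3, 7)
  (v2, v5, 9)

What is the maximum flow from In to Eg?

Augment In→v1→v4→Eg: bottleneck 5, flow now 5.
Augment In→v2→v4→Eg: bottleneck 2, flow now 7.
Augment In→v2→v5→Eg: bottleneck 4, flow now 11.
Augment In→v3→v5→Eg: bottleneck 5, flow now 16.
No augmenting path remains; maximum flow = 16.
In the residual graph, reachable from In: {In, v1, v2, v3, v4, v5}.
Min-cut edges: v4→Eg (7), v5→Eg (9); capacity 7 + 9 = 16.
This cut is saturated, so no flow can exceed 16.

16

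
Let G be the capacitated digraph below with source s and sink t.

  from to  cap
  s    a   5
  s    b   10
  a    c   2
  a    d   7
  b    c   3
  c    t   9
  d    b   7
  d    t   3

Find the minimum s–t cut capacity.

8

Augment s→a→c→t: bottleneck 2, flow now 2.
Augment s→a→d→t: bottleneck 3, flow now 5.
Augment s→b→c→t: bottleneck 3, flow now 8.
No augmenting path remains; maximum flow = 8.
By max-flow min-cut, the minimum cut capacity equals the max flow.
In the residual graph, reachable from s: {s, b}.
Min-cut edges: s→a (5), b→c (3); capacity 5 + 3 = 8.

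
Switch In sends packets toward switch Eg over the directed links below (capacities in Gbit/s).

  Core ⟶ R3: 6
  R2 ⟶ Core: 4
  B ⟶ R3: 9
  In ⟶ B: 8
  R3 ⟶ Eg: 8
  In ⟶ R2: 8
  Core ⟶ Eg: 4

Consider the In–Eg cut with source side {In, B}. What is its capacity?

17

Edges leaving {In, B}: In→R2 (8), B→R3 (9).
Cut capacity = 8 + 9 = 17.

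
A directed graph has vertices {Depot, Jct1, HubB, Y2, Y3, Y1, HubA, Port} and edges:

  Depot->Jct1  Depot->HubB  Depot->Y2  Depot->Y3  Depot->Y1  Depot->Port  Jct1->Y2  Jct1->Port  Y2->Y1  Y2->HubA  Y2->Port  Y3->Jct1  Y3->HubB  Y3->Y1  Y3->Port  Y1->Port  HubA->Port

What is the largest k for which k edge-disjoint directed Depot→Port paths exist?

5

Assign every edge capacity 1; by Menger, the answer equals the max flow.
Path Depot→Port (+1); total 1.
Path Depot→Jct1→Port (+1); total 2.
Path Depot→Y2→Port (+1); total 3.
Path Depot→Y3→Port (+1); total 4.
Path Depot→Y1→Port (+1); total 5.
No residual Depot→Port path; max flow = 5.
Certifying cut of size 5: {Depot→Jct1, Depot→Port, Depot→Y1, Depot→Y2, Depot→Y3}.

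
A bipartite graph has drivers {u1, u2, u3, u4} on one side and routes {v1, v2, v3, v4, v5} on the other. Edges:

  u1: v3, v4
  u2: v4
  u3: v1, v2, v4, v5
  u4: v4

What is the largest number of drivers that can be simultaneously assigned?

3

Unit-capacity flow: source→left, listed edges, right→sink; max matching = max flow.
Augmenting path u1→v3 (+1); matched 1.
Augmenting path u2→v4 (+1); matched 2.
Augmenting path u3→v1 (+1); matched 3.
No augmenting path remains; maximum matching = 3.
König certificate: {u1, u3, v4} is a vertex cover of size 3 (every listed pair touches it), so no matching can be larger.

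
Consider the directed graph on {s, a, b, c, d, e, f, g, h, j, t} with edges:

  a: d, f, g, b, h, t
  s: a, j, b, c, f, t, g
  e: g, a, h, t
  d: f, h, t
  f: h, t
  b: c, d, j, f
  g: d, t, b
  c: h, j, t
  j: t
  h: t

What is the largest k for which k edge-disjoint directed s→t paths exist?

7

Assign every edge capacity 1; by Menger, the answer equals the max flow.
Path s→t (+1); total 1.
Path s→a→t (+1); total 2.
Path s→c→t (+1); total 3.
Path s→f→t (+1); total 4.
Path s→g→t (+1); total 5.
Path s→j→t (+1); total 6.
Path s→b→d→t (+1); total 7.
No residual s→t path; max flow = 7.
Certifying cut of size 7: {s→a, s→b, s→c, s→f, s→g, s→j, s→t}.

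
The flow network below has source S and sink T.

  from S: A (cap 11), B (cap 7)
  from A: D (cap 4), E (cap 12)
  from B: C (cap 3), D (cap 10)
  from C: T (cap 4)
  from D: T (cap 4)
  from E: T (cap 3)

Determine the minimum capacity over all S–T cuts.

Augment S→A→D→T: bottleneck 4, flow now 4.
Augment S→A→E→T: bottleneck 3, flow now 7.
Augment S→B→C→T: bottleneck 3, flow now 10.
No augmenting path remains; maximum flow = 10.
By max-flow min-cut, the minimum cut capacity equals the max flow.
In the residual graph, reachable from S: {S, A, B, D, E}.
Min-cut edges: B→C (3), D→T (4), E→T (3); capacity 3 + 4 + 3 = 10.

10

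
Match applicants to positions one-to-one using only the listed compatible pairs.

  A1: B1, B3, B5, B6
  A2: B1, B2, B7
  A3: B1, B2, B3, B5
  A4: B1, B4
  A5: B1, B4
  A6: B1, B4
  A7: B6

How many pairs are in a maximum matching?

6

Unit-capacity flow: source→left, listed edges, right→sink; max matching = max flow.
Augmenting path A1→B1 (+1); matched 1.
Augmenting path A2→B2 (+1); matched 2.
Augmenting path A3→B3 (+1); matched 3.
Augmenting path A4→B4 (+1); matched 4.
Augmenting path A7→B6 (+1); matched 5.
Augmenting path A5→B1→A1→B5 (+1); matched 6.
No augmenting path remains; maximum matching = 6.
König certificate: {A1, A2, A3, A7, B1, B4} is a vertex cover of size 6 (every listed pair touches it), so no matching can be larger.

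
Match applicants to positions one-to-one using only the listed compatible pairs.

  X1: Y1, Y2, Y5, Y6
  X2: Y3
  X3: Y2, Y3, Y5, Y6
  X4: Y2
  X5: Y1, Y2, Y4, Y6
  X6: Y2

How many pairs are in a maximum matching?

Unit-capacity flow: source→left, listed edges, right→sink; max matching = max flow.
Augmenting path X1→Y1 (+1); matched 1.
Augmenting path X2→Y3 (+1); matched 2.
Augmenting path X3→Y2 (+1); matched 3.
Augmenting path X5→Y4 (+1); matched 4.
Augmenting path X4→Y2→X3→Y5 (+1); matched 5.
No augmenting path remains; maximum matching = 5.
König certificate: {X1, X2, X3, X5, Y2} is a vertex cover of size 5 (every listed pair touches it), so no matching can be larger.

5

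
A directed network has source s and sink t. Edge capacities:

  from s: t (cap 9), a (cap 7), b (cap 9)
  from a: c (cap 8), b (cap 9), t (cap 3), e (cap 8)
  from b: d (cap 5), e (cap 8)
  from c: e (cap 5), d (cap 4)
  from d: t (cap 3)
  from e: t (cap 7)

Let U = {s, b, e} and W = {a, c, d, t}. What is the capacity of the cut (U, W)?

Edges leaving {s, b, e}: s→a (7), s→t (9), b→d (5), e→t (7).
Cut capacity = 7 + 9 + 5 + 7 = 28.

28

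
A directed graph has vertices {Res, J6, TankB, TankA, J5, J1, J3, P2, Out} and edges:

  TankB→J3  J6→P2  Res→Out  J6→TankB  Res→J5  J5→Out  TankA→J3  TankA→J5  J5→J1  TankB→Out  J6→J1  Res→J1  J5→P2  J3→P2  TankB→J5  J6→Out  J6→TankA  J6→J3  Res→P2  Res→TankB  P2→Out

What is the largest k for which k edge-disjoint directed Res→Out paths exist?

4

Assign every edge capacity 1; by Menger, the answer equals the max flow.
Path Res→Out (+1); total 1.
Path Res→TankB→Out (+1); total 2.
Path Res→J5→Out (+1); total 3.
Path Res→P2→Out (+1); total 4.
No residual Res→Out path; max flow = 4.
Certifying cut of size 4: {Res→J5, Res→Out, Res→P2, Res→TankB}.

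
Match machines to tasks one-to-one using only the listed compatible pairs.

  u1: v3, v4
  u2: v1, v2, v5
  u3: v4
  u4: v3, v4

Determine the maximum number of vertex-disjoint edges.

Unit-capacity flow: source→left, listed edges, right→sink; max matching = max flow.
Augmenting path u1→v3 (+1); matched 1.
Augmenting path u2→v1 (+1); matched 2.
Augmenting path u3→v4 (+1); matched 3.
No augmenting path remains; maximum matching = 3.
König certificate: {u2, v3, v4} is a vertex cover of size 3 (every listed pair touches it), so no matching can be larger.

3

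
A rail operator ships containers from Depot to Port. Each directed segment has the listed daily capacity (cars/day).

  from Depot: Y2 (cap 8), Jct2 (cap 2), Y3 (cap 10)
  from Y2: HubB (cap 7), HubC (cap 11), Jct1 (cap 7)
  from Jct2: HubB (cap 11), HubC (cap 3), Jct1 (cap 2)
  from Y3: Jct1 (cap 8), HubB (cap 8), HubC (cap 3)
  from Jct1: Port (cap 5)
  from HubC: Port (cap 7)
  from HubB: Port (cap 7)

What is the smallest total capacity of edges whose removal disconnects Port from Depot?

19

Augment Depot→Y2→Jct1→Port: bottleneck 5, flow now 5.
Augment Depot→Y2→HubC→Port: bottleneck 3, flow now 8.
Augment Depot→Jct2→HubC→Port: bottleneck 2, flow now 10.
Augment Depot→Y3→HubC→Port: bottleneck 2, flow now 12.
Augment Depot→Y3→HubB→Port: bottleneck 7, flow now 19.
No augmenting path remains; maximum flow = 19.
By max-flow min-cut, the minimum cut capacity equals the max flow.
In the residual graph, reachable from Depot: {Depot, Y2, Jct2, Y3, Jct1, HubC, HubB}.
Min-cut edges: Jct1→Port (5), HubC→Port (7), HubB→Port (7); capacity 5 + 7 + 7 = 19.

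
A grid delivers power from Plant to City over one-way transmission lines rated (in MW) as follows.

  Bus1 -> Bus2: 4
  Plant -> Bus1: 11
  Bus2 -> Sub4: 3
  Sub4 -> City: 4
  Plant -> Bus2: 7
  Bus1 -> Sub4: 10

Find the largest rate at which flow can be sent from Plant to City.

Augment Plant→Bus2→Sub4→City: bottleneck 3, flow now 3.
Augment Plant→Bus1→Sub4→City: bottleneck 1, flow now 4.
No augmenting path remains; maximum flow = 4.
In the residual graph, reachable from Plant: {Plant, Bus2, Bus1, Sub4}.
Min-cut edges: Sub4→City (4); capacity 4 = 4.
This cut is saturated, so no flow can exceed 4.

4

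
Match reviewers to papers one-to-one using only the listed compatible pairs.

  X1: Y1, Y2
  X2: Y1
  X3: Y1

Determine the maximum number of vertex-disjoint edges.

2

Unit-capacity flow: source→left, listed edges, right→sink; max matching = max flow.
Augmenting path X1→Y1 (+1); matched 1.
Augmenting path X2→Y1→X1→Y2 (+1); matched 2.
No augmenting path remains; maximum matching = 2.
König certificate: {X1, Y1} is a vertex cover of size 2 (every listed pair touches it), so no matching can be larger.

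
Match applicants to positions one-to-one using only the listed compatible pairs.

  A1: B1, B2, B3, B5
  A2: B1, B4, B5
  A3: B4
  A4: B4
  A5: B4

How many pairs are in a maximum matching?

Unit-capacity flow: source→left, listed edges, right→sink; max matching = max flow.
Augmenting path A1→B1 (+1); matched 1.
Augmenting path A2→B4 (+1); matched 2.
Augmenting path A3→B4→A2→B5 (+1); matched 3.
No augmenting path remains; maximum matching = 3.
König certificate: {A1, A2, B4} is a vertex cover of size 3 (every listed pair touches it), so no matching can be larger.

3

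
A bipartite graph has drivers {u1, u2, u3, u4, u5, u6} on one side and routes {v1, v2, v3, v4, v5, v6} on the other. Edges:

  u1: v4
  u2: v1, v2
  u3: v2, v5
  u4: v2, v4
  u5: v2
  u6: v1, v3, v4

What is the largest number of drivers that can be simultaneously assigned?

Unit-capacity flow: source→left, listed edges, right→sink; max matching = max flow.
Augmenting path u1→v4 (+1); matched 1.
Augmenting path u2→v1 (+1); matched 2.
Augmenting path u3→v2 (+1); matched 3.
Augmenting path u6→v3 (+1); matched 4.
Augmenting path u4→v2→u3→v5 (+1); matched 5.
No augmenting path remains; maximum matching = 5.
König certificate: {u2, u3, u6, v2, v4} is a vertex cover of size 5 (every listed pair touches it), so no matching can be larger.

5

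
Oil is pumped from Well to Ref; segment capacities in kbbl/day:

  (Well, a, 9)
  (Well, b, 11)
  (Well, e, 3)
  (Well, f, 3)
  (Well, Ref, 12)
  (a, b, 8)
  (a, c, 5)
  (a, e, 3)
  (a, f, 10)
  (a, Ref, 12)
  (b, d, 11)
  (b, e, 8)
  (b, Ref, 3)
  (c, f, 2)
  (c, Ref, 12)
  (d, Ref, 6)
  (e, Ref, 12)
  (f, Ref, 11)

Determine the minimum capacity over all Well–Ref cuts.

38

Augment Well→Ref: bottleneck 12, flow now 12.
Augment Well→a→Ref: bottleneck 9, flow now 21.
Augment Well→b→Ref: bottleneck 3, flow now 24.
Augment Well→e→Ref: bottleneck 3, flow now 27.
Augment Well→f→Ref: bottleneck 3, flow now 30.
Augment Well→b→d→Ref: bottleneck 6, flow now 36.
Augment Well→b→e→Ref: bottleneck 2, flow now 38.
No augmenting path remains; maximum flow = 38.
By max-flow min-cut, the minimum cut capacity equals the max flow.
In the residual graph, reachable from Well: {Well}.
Min-cut edges: Well→a (9), Well→b (11), Well→e (3), Well→f (3), Well→Ref (12); capacity 9 + 11 + 3 + 3 + 12 = 38.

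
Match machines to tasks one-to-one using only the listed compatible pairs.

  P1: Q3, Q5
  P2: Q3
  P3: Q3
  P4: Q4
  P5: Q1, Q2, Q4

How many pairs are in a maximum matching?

4

Unit-capacity flow: source→left, listed edges, right→sink; max matching = max flow.
Augmenting path P1→Q3 (+1); matched 1.
Augmenting path P4→Q4 (+1); matched 2.
Augmenting path P5→Q1 (+1); matched 3.
Augmenting path P2→Q3→P1→Q5 (+1); matched 4.
No augmenting path remains; maximum matching = 4.
König certificate: {P1, P4, P5, Q3} is a vertex cover of size 4 (every listed pair touches it), so no matching can be larger.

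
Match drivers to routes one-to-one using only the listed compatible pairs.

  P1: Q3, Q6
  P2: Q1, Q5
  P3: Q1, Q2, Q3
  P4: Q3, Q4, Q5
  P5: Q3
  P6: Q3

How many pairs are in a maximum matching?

Unit-capacity flow: source→left, listed edges, right→sink; max matching = max flow.
Augmenting path P1→Q3 (+1); matched 1.
Augmenting path P2→Q1 (+1); matched 2.
Augmenting path P3→Q2 (+1); matched 3.
Augmenting path P4→Q4 (+1); matched 4.
Augmenting path P5→Q3→P1→Q6 (+1); matched 5.
No augmenting path remains; maximum matching = 5.
König certificate: {P1, P2, P3, P4, Q3} is a vertex cover of size 5 (every listed pair touches it), so no matching can be larger.

5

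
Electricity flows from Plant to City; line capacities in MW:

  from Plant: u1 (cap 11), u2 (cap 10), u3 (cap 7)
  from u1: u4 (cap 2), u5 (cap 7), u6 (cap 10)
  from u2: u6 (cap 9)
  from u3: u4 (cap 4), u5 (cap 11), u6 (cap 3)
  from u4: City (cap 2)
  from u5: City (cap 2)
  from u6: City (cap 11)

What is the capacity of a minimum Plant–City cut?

Augment Plant→u1→u4→City: bottleneck 2, flow now 2.
Augment Plant→u1→u5→City: bottleneck 2, flow now 4.
Augment Plant→u1→u6→City: bottleneck 7, flow now 11.
Augment Plant→u2→u6→City: bottleneck 4, flow now 15.
No augmenting path remains; maximum flow = 15.
By max-flow min-cut, the minimum cut capacity equals the max flow.
In the residual graph, reachable from Plant: {Plant, u1, u2, u3, u4, u5, u6}.
Min-cut edges: u4→City (2), u5→City (2), u6→City (11); capacity 2 + 2 + 11 = 15.

15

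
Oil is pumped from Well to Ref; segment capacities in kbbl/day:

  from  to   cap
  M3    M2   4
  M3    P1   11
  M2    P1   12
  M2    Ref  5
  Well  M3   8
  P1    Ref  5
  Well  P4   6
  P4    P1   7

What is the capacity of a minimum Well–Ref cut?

9

Augment Well→M3→M2→Ref: bottleneck 4, flow now 4.
Augment Well→M3→P1→Ref: bottleneck 4, flow now 8.
Augment Well→P4→P1→Ref: bottleneck 1, flow now 9.
No augmenting path remains; maximum flow = 9.
By max-flow min-cut, the minimum cut capacity equals the max flow.
In the residual graph, reachable from Well: {Well, M3, P4, P1}.
Min-cut edges: M3→M2 (4), P1→Ref (5); capacity 4 + 5 = 9.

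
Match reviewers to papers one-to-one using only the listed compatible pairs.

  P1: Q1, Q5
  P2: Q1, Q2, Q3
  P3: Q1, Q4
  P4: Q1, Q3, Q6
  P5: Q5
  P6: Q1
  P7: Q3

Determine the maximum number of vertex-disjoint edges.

Unit-capacity flow: source→left, listed edges, right→sink; max matching = max flow.
Augmenting path P1→Q1 (+1); matched 1.
Augmenting path P2→Q2 (+1); matched 2.
Augmenting path P3→Q4 (+1); matched 3.
Augmenting path P4→Q3 (+1); matched 4.
Augmenting path P5→Q5 (+1); matched 5.
Augmenting path P7→Q3→P4→Q6 (+1); matched 6.
No augmenting path remains; maximum matching = 6.
König certificate: {P2, P3, P4, P7, Q1, Q5} is a vertex cover of size 6 (every listed pair touches it), so no matching can be larger.

6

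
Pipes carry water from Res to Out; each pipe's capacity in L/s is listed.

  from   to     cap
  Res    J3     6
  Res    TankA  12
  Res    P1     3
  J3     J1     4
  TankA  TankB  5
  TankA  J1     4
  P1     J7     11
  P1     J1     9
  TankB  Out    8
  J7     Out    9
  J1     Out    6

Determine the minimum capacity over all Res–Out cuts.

Augment Res→J3→J1→Out: bottleneck 4, flow now 4.
Augment Res→TankA→TankB→Out: bottleneck 5, flow now 9.
Augment Res→TankA→J1→Out: bottleneck 2, flow now 11.
Augment Res→P1→J7→Out: bottleneck 3, flow now 14.
No augmenting path remains; maximum flow = 14.
By max-flow min-cut, the minimum cut capacity equals the max flow.
In the residual graph, reachable from Res: {Res, J3, TankA, J1}.
Min-cut edges: Res→P1 (3), TankA→TankB (5), J1→Out (6); capacity 3 + 5 + 6 = 14.

14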